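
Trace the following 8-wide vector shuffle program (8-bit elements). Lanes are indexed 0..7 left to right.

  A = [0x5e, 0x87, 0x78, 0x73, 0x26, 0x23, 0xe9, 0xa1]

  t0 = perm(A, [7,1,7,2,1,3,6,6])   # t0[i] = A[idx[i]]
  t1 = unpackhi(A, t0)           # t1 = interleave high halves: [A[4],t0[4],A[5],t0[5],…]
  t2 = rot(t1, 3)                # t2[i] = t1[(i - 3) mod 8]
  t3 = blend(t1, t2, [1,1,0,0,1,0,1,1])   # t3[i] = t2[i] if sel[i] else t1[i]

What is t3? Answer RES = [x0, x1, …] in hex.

  t0: a1 87 a1 78 87 73 e9 e9
  t1: 26 87 23 73 e9 e9 a1 e9
  t2: e9 a1 e9 26 87 23 73 e9
  t3: e9 a1 23 73 87 e9 73 e9

RES = [ 0xe9  0xa1  0x23  0x73  0x87  0xe9  0x73  0xe9 ]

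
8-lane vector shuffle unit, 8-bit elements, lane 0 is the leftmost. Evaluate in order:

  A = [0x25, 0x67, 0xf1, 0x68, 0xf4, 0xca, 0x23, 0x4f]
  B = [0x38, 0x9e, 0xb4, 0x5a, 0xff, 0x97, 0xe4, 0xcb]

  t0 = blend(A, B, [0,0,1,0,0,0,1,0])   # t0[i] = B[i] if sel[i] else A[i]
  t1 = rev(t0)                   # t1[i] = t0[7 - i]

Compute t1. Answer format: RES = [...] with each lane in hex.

t0 = [0x25, 0x67, 0xb4, 0x68, 0xf4, 0xca, 0xe4, 0x4f]
t1 = [0x4f, 0xe4, 0xca, 0xf4, 0x68, 0xb4, 0x67, 0x25]

RES = [ 0x4f  0xe4  0xca  0xf4  0x68  0xb4  0x67  0x25 ]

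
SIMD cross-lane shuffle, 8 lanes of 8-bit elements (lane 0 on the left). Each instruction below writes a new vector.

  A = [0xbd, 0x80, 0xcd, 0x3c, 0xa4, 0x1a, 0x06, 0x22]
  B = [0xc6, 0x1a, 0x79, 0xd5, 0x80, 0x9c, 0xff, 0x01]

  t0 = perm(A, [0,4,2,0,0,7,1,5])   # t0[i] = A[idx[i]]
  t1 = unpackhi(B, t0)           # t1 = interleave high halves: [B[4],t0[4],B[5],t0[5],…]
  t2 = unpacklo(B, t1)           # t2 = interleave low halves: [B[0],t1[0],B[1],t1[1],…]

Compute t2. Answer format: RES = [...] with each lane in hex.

→ t0 |bd|a4|cd|bd|bd|22|80|1a|
→ t1 |80|bd|9c|22|ff|80|01|1a|
→ t2 |c6|80|1a|bd|79|9c|d5|22|

RES = [ 0xc6  0x80  0x1a  0xbd  0x79  0x9c  0xd5  0x22 ]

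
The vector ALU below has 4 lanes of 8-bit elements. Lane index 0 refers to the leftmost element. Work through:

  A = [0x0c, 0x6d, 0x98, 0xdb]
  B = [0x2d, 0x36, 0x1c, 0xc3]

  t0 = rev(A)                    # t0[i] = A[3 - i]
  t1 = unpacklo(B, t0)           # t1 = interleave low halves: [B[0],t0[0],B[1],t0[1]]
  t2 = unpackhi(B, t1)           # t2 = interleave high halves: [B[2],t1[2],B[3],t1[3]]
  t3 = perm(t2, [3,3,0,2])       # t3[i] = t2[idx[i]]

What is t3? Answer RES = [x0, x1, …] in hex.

RES = [ 0x98  0x98  0x1c  0xc3 ]

→ t0 |db|98|6d|0c|
→ t1 |2d|db|36|98|
→ t2 |1c|36|c3|98|
→ t3 |98|98|1c|c3|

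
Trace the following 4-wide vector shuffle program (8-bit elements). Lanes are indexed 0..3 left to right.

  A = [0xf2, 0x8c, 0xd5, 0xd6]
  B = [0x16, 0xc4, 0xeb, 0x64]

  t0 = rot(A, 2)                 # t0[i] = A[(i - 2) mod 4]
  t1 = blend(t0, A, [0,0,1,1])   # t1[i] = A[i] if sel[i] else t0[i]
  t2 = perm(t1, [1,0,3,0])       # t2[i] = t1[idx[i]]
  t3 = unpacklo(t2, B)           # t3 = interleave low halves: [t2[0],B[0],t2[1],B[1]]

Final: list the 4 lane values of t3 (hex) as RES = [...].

RES = [0xd6, 0x16, 0xd5, 0xc4]

t0 = [0xd5, 0xd6, 0xf2, 0x8c]
t1 = [0xd5, 0xd6, 0xd5, 0xd6]
t2 = [0xd6, 0xd5, 0xd6, 0xd5]
t3 = [0xd6, 0x16, 0xd5, 0xc4]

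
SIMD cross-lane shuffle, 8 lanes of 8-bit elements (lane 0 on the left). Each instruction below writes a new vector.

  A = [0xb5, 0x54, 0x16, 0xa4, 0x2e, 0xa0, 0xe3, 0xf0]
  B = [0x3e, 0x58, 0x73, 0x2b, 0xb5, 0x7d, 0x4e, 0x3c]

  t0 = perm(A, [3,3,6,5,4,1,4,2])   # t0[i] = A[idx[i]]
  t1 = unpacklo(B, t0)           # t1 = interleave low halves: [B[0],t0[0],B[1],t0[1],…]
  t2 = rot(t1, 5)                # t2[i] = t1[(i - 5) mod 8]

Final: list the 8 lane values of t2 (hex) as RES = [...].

→ t0 |a4|a4|e3|a0|2e|54|2e|16|
→ t1 |3e|a4|58|a4|73|e3|2b|a0|
→ t2 |a4|73|e3|2b|a0|3e|a4|58|

RES = [0xa4, 0x73, 0xe3, 0x2b, 0xa0, 0x3e, 0xa4, 0x58]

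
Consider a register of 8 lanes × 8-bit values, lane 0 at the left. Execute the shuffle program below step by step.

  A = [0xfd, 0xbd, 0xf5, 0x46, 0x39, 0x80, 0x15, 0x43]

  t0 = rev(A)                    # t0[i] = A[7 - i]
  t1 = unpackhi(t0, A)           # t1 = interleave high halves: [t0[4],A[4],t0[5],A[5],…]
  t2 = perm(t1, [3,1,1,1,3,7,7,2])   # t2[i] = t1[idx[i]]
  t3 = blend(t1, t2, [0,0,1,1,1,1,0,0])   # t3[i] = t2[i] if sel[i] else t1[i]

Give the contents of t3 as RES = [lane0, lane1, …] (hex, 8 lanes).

  t0: 43 15 80 39 46 f5 bd fd
  t1: 46 39 f5 80 bd 15 fd 43
  t2: 80 39 39 39 80 43 43 f5
  t3: 46 39 39 39 80 43 fd 43

RES = [ 0x46  0x39  0x39  0x39  0x80  0x43  0xfd  0x43 ]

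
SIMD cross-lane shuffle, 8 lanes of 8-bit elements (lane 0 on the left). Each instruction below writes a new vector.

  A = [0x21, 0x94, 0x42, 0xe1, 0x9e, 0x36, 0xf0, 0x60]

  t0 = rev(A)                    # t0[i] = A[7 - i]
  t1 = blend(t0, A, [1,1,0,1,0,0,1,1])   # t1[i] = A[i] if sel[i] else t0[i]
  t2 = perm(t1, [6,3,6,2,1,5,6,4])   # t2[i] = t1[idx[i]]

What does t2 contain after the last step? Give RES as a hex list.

RES = [0xf0, 0xe1, 0xf0, 0x36, 0x94, 0x42, 0xf0, 0xe1]

→ t0 |60|f0|36|9e|e1|42|94|21|
→ t1 |21|94|36|e1|e1|42|f0|60|
→ t2 |f0|e1|f0|36|94|42|f0|e1|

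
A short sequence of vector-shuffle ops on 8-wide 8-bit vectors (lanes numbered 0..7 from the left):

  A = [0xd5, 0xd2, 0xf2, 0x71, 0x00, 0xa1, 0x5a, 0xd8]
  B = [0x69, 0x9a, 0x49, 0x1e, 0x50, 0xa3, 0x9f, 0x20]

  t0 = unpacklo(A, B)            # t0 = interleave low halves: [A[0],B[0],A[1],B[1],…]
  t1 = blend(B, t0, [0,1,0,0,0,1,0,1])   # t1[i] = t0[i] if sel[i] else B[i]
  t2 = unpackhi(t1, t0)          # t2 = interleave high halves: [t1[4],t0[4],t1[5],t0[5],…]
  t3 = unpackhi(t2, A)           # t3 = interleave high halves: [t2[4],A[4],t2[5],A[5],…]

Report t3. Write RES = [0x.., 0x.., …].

t0 = [0xd5, 0x69, 0xd2, 0x9a, 0xf2, 0x49, 0x71, 0x1e]
t1 = [0x69, 0x69, 0x49, 0x1e, 0x50, 0x49, 0x9f, 0x1e]
t2 = [0x50, 0xf2, 0x49, 0x49, 0x9f, 0x71, 0x1e, 0x1e]
t3 = [0x9f, 0x00, 0x71, 0xa1, 0x1e, 0x5a, 0x1e, 0xd8]

RES = [ 0x9f  0x00  0x71  0xa1  0x1e  0x5a  0x1e  0xd8 ]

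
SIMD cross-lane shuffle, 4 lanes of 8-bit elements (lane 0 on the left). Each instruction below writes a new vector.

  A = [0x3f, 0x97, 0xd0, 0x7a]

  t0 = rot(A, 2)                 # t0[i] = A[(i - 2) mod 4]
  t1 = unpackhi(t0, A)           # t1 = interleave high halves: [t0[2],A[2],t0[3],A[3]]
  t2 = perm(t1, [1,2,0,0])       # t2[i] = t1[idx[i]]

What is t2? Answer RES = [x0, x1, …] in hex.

RES = [0xd0, 0x97, 0x3f, 0x3f]

→ t0 |d0|7a|3f|97|
→ t1 |3f|d0|97|7a|
→ t2 |d0|97|3f|3f|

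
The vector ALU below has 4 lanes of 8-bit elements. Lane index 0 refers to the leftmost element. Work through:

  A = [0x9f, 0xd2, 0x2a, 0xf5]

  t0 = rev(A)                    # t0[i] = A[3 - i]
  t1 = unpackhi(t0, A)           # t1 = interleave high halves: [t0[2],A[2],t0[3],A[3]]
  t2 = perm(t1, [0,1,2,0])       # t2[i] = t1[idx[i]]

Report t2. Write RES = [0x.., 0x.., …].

RES = [0xd2, 0x2a, 0x9f, 0xd2]

  t0: f5 2a d2 9f
  t1: d2 2a 9f f5
  t2: d2 2a 9f d2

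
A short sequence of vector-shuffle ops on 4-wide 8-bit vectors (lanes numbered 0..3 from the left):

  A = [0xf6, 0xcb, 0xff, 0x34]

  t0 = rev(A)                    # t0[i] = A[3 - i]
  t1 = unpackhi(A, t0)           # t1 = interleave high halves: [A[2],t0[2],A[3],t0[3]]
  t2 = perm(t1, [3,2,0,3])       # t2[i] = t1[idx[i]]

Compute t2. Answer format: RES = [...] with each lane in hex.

RES = [ 0xf6  0x34  0xff  0xf6 ]

t0 = [0x34, 0xff, 0xcb, 0xf6]
t1 = [0xff, 0xcb, 0x34, 0xf6]
t2 = [0xf6, 0x34, 0xff, 0xf6]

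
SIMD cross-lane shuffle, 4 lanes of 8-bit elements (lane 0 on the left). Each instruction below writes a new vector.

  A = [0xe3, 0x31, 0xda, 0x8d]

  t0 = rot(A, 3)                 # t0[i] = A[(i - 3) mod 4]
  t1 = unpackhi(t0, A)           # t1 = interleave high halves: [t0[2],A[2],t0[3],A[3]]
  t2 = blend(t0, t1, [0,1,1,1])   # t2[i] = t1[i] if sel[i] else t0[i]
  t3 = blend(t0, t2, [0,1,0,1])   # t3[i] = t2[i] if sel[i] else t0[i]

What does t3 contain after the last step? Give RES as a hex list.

RES = [0x31, 0xda, 0x8d, 0x8d]

t0 = [0x31, 0xda, 0x8d, 0xe3]
t1 = [0x8d, 0xda, 0xe3, 0x8d]
t2 = [0x31, 0xda, 0xe3, 0x8d]
t3 = [0x31, 0xda, 0x8d, 0x8d]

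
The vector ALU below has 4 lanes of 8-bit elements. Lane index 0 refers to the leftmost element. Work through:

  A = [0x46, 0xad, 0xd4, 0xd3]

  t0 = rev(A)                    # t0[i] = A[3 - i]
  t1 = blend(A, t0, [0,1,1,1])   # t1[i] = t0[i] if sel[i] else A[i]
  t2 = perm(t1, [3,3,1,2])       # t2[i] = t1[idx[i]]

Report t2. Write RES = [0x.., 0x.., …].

RES = [0x46, 0x46, 0xd4, 0xad]

  t0: d3 d4 ad 46
  t1: 46 d4 ad 46
  t2: 46 46 d4 ad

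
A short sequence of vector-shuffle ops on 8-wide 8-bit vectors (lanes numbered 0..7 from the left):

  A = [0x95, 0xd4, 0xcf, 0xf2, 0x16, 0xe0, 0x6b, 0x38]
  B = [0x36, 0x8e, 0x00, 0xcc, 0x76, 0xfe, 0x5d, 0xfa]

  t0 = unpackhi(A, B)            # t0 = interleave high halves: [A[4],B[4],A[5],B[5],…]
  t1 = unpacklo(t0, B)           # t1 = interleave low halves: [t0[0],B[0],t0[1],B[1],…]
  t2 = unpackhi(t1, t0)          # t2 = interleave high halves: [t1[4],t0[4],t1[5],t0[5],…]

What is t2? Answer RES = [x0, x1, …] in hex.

RES = [0xe0, 0x6b, 0x00, 0x5d, 0xfe, 0x38, 0xcc, 0xfa]

→ t0 |16|76|e0|fe|6b|5d|38|fa|
→ t1 |16|36|76|8e|e0|00|fe|cc|
→ t2 |e0|6b|00|5d|fe|38|cc|fa|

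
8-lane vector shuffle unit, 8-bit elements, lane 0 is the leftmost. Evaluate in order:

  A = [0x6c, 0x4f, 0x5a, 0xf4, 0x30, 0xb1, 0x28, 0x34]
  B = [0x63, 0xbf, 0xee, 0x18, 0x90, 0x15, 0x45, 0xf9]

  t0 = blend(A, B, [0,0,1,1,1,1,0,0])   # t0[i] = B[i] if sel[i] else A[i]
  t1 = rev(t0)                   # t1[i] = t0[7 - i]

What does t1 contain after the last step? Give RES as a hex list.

  t0: 6c 4f ee 18 90 15 28 34
  t1: 34 28 15 90 18 ee 4f 6c

RES = [0x34, 0x28, 0x15, 0x90, 0x18, 0xee, 0x4f, 0x6c]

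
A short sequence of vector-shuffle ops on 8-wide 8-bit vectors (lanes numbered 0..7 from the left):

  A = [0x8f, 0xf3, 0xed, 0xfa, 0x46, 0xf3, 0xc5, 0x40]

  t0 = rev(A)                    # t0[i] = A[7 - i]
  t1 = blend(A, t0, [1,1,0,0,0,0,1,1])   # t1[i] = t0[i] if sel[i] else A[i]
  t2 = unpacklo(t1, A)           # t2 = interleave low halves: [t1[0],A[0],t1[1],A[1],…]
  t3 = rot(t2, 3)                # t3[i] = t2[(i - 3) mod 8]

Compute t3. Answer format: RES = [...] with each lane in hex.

RES = [0xed, 0xfa, 0xfa, 0x40, 0x8f, 0xc5, 0xf3, 0xed]

→ t0 |40|c5|f3|46|fa|ed|f3|8f|
→ t1 |40|c5|ed|fa|46|f3|f3|8f|
→ t2 |40|8f|c5|f3|ed|ed|fa|fa|
→ t3 |ed|fa|fa|40|8f|c5|f3|ed|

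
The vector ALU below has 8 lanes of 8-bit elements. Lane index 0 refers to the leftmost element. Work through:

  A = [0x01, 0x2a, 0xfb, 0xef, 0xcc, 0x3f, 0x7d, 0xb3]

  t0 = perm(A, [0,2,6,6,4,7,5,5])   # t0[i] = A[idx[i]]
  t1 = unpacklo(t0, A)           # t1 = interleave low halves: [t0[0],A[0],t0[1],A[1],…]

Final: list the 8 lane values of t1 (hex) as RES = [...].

→ t0 |01|fb|7d|7d|cc|b3|3f|3f|
→ t1 |01|01|fb|2a|7d|fb|7d|ef|

RES = [0x01, 0x01, 0xfb, 0x2a, 0x7d, 0xfb, 0x7d, 0xef]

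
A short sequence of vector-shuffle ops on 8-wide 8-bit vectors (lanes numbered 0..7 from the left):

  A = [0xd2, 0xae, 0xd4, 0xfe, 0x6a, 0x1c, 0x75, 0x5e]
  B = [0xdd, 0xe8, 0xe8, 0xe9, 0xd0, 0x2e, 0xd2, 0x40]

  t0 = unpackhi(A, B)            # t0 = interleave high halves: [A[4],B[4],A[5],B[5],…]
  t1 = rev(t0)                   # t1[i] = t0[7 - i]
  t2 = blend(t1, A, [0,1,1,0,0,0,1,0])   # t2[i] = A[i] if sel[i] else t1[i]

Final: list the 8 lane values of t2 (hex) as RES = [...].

RES = [ 0x40  0xae  0xd4  0x75  0x2e  0x1c  0x75  0x6a ]

→ t0 |6a|d0|1c|2e|75|d2|5e|40|
→ t1 |40|5e|d2|75|2e|1c|d0|6a|
→ t2 |40|ae|d4|75|2e|1c|75|6a|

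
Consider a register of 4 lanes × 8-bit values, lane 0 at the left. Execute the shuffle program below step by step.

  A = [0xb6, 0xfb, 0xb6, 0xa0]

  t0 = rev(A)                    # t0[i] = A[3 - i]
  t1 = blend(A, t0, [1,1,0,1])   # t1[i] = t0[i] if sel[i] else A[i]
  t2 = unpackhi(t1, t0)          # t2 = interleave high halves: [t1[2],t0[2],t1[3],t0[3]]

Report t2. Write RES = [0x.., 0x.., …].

RES = [0xb6, 0xfb, 0xb6, 0xb6]

  t0: a0 b6 fb b6
  t1: a0 b6 b6 b6
  t2: b6 fb b6 b6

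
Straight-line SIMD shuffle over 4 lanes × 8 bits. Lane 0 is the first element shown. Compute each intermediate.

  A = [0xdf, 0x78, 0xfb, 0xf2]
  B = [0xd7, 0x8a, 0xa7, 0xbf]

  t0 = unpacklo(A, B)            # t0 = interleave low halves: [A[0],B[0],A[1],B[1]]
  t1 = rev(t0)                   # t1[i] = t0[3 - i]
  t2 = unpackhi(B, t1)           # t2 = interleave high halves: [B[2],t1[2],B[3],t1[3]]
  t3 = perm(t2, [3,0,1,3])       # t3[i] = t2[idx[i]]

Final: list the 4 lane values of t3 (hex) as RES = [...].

RES = [0xdf, 0xa7, 0xd7, 0xdf]

t0 = [0xdf, 0xd7, 0x78, 0x8a]
t1 = [0x8a, 0x78, 0xd7, 0xdf]
t2 = [0xa7, 0xd7, 0xbf, 0xdf]
t3 = [0xdf, 0xa7, 0xd7, 0xdf]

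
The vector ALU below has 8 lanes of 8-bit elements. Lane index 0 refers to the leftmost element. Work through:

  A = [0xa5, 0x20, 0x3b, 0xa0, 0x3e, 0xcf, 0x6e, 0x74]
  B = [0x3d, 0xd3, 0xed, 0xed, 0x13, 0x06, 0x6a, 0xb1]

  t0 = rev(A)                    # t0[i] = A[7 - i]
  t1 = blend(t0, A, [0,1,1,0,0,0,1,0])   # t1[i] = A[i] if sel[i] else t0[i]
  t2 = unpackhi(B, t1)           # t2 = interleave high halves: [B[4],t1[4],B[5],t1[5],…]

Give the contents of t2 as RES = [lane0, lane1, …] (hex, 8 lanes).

→ t0 |74|6e|cf|3e|a0|3b|20|a5|
→ t1 |74|20|3b|3e|a0|3b|6e|a5|
→ t2 |13|a0|06|3b|6a|6e|b1|a5|

RES = [ 0x13  0xa0  0x06  0x3b  0x6a  0x6e  0xb1  0xa5 ]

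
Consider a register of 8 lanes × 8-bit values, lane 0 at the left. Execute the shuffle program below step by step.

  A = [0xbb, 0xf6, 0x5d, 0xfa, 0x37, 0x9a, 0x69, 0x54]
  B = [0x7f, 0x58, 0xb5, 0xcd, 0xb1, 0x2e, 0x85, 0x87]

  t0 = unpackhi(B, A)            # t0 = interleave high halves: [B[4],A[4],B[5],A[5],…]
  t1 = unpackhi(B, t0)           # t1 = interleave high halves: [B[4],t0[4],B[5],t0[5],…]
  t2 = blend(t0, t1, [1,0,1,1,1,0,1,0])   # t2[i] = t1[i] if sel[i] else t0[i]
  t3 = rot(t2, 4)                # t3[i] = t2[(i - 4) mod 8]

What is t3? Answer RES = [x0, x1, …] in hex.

t0 = [0xb1, 0x37, 0x2e, 0x9a, 0x85, 0x69, 0x87, 0x54]
t1 = [0xb1, 0x85, 0x2e, 0x69, 0x85, 0x87, 0x87, 0x54]
t2 = [0xb1, 0x37, 0x2e, 0x69, 0x85, 0x69, 0x87, 0x54]
t3 = [0x85, 0x69, 0x87, 0x54, 0xb1, 0x37, 0x2e, 0x69]

RES = [ 0x85  0x69  0x87  0x54  0xb1  0x37  0x2e  0x69 ]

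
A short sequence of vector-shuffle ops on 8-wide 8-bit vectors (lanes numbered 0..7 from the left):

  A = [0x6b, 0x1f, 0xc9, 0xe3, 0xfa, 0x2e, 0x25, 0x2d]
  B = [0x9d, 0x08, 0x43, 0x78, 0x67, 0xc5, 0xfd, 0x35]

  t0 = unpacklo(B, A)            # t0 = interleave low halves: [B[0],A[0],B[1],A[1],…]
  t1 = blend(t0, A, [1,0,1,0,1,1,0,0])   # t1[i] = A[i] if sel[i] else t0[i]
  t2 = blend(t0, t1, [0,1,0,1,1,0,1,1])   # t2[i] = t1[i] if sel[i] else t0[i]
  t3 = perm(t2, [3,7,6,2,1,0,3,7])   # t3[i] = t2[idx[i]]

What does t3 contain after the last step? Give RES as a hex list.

t0 = [0x9d, 0x6b, 0x08, 0x1f, 0x43, 0xc9, 0x78, 0xe3]
t1 = [0x6b, 0x6b, 0xc9, 0x1f, 0xfa, 0x2e, 0x78, 0xe3]
t2 = [0x9d, 0x6b, 0x08, 0x1f, 0xfa, 0xc9, 0x78, 0xe3]
t3 = [0x1f, 0xe3, 0x78, 0x08, 0x6b, 0x9d, 0x1f, 0xe3]

RES = [0x1f, 0xe3, 0x78, 0x08, 0x6b, 0x9d, 0x1f, 0xe3]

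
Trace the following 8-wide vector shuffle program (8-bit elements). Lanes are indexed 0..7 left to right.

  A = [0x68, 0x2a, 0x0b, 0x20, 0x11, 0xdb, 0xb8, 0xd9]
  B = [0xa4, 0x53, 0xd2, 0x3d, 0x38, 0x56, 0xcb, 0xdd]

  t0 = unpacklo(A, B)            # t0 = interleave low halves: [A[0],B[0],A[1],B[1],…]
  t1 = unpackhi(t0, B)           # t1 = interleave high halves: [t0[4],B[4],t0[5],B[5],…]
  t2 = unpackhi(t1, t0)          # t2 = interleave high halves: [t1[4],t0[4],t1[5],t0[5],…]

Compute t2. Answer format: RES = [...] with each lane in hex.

→ t0 |68|a4|2a|53|0b|d2|20|3d|
→ t1 |0b|38|d2|56|20|cb|3d|dd|
→ t2 |20|0b|cb|d2|3d|20|dd|3d|

RES = [ 0x20  0x0b  0xcb  0xd2  0x3d  0x20  0xdd  0x3d ]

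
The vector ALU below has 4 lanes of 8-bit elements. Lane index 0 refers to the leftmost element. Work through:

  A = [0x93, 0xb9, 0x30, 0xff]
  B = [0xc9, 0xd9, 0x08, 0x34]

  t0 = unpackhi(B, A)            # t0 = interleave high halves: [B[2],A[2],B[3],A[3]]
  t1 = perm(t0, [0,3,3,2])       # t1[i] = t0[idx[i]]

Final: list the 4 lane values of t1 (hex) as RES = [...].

RES = [0x08, 0xff, 0xff, 0x34]

→ t0 |08|30|34|ff|
→ t1 |08|ff|ff|34|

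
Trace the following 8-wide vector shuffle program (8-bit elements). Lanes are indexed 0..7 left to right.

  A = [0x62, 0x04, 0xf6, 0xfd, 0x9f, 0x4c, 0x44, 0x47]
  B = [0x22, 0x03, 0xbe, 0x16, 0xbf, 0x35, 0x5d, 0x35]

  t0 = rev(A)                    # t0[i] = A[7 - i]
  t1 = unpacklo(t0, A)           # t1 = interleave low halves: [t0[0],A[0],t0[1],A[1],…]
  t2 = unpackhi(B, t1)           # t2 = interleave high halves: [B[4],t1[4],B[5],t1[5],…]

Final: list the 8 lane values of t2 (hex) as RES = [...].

  t0: 47 44 4c 9f fd f6 04 62
  t1: 47 62 44 04 4c f6 9f fd
  t2: bf 4c 35 f6 5d 9f 35 fd

RES = [0xbf, 0x4c, 0x35, 0xf6, 0x5d, 0x9f, 0x35, 0xfd]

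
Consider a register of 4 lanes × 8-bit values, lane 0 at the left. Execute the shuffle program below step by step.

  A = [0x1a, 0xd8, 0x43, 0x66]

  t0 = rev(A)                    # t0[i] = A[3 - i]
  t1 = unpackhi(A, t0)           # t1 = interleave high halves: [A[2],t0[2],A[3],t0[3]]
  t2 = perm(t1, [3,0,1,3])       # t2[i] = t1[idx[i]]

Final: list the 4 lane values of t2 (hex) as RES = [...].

RES = [ 0x1a  0x43  0xd8  0x1a ]

  t0: 66 43 d8 1a
  t1: 43 d8 66 1a
  t2: 1a 43 d8 1a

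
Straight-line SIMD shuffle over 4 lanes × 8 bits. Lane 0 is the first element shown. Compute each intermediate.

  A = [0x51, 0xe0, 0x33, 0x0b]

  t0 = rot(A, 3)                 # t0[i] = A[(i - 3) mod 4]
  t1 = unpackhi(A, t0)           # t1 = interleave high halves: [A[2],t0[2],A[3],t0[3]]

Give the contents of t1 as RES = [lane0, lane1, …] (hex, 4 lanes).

RES = [ 0x33  0x0b  0x0b  0x51 ]

→ t0 |e0|33|0b|51|
→ t1 |33|0b|0b|51|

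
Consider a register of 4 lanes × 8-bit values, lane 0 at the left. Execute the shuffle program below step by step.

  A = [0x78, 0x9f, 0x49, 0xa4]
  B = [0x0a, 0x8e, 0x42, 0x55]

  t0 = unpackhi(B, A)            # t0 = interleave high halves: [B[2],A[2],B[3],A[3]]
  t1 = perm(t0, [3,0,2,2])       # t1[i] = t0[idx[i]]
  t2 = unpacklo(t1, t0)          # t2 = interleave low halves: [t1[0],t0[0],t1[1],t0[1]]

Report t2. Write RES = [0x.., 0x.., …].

RES = [ 0xa4  0x42  0x42  0x49 ]

  t0: 42 49 55 a4
  t1: a4 42 55 55
  t2: a4 42 42 49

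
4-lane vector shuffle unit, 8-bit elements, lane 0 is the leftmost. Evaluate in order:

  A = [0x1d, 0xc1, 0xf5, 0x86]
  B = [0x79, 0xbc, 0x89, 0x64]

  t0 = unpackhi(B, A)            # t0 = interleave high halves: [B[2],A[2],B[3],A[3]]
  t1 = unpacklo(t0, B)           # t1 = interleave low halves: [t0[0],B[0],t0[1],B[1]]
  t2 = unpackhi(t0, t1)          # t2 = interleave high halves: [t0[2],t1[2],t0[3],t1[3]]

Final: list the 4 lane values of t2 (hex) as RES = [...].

RES = [ 0x64  0xf5  0x86  0xbc ]

→ t0 |89|f5|64|86|
→ t1 |89|79|f5|bc|
→ t2 |64|f5|86|bc|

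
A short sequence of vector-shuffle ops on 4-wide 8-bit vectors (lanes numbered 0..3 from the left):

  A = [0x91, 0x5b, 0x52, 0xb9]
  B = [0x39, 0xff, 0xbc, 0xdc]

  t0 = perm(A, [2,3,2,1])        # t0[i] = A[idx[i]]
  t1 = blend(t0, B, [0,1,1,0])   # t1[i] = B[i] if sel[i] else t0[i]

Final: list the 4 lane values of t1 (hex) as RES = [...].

RES = [ 0x52  0xff  0xbc  0x5b ]

t0 = [0x52, 0xb9, 0x52, 0x5b]
t1 = [0x52, 0xff, 0xbc, 0x5b]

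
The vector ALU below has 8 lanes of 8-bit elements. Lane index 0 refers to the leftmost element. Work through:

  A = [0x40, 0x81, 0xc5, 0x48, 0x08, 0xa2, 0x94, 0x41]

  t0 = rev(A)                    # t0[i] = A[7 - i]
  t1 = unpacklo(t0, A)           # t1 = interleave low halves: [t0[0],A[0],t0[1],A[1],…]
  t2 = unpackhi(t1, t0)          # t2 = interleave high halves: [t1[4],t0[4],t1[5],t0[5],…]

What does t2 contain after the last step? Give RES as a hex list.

t0 = [0x41, 0x94, 0xa2, 0x08, 0x48, 0xc5, 0x81, 0x40]
t1 = [0x41, 0x40, 0x94, 0x81, 0xa2, 0xc5, 0x08, 0x48]
t2 = [0xa2, 0x48, 0xc5, 0xc5, 0x08, 0x81, 0x48, 0x40]

RES = [ 0xa2  0x48  0xc5  0xc5  0x08  0x81  0x48  0x40 ]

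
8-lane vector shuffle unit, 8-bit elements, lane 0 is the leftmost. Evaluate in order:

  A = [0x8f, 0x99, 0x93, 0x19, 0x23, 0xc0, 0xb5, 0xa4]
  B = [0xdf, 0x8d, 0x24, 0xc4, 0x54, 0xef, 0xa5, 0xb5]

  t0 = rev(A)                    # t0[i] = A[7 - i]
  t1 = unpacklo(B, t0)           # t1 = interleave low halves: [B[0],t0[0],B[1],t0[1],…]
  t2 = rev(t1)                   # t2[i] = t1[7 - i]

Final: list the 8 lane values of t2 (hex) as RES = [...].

t0 = [0xa4, 0xb5, 0xc0, 0x23, 0x19, 0x93, 0x99, 0x8f]
t1 = [0xdf, 0xa4, 0x8d, 0xb5, 0x24, 0xc0, 0xc4, 0x23]
t2 = [0x23, 0xc4, 0xc0, 0x24, 0xb5, 0x8d, 0xa4, 0xdf]

RES = [0x23, 0xc4, 0xc0, 0x24, 0xb5, 0x8d, 0xa4, 0xdf]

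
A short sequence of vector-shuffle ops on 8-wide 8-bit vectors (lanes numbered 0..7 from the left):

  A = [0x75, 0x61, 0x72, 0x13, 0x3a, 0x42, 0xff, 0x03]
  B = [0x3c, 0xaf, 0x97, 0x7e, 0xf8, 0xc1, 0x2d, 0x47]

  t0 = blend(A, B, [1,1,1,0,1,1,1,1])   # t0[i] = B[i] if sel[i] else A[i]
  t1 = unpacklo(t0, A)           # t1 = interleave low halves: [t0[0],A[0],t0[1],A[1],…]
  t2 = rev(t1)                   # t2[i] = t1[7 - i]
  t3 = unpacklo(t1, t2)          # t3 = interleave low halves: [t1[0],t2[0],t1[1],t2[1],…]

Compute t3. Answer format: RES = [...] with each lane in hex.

RES = [0x3c, 0x13, 0x75, 0x13, 0xaf, 0x72, 0x61, 0x97]

t0 = [0x3c, 0xaf, 0x97, 0x13, 0xf8, 0xc1, 0x2d, 0x47]
t1 = [0x3c, 0x75, 0xaf, 0x61, 0x97, 0x72, 0x13, 0x13]
t2 = [0x13, 0x13, 0x72, 0x97, 0x61, 0xaf, 0x75, 0x3c]
t3 = [0x3c, 0x13, 0x75, 0x13, 0xaf, 0x72, 0x61, 0x97]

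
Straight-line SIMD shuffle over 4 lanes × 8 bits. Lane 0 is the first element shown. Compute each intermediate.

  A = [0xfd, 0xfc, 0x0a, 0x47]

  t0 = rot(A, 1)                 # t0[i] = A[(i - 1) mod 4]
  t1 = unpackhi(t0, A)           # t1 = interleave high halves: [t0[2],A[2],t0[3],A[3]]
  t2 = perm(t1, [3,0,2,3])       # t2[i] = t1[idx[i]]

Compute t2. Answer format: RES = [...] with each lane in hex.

t0 = [0x47, 0xfd, 0xfc, 0x0a]
t1 = [0xfc, 0x0a, 0x0a, 0x47]
t2 = [0x47, 0xfc, 0x0a, 0x47]

RES = [0x47, 0xfc, 0x0a, 0x47]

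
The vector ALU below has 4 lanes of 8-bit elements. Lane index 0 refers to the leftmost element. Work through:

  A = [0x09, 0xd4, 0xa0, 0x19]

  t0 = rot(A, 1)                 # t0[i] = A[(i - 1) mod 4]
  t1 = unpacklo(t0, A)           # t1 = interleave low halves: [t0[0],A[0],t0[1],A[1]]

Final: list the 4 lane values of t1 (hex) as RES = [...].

→ t0 |19|09|d4|a0|
→ t1 |19|09|09|d4|

RES = [0x19, 0x09, 0x09, 0xd4]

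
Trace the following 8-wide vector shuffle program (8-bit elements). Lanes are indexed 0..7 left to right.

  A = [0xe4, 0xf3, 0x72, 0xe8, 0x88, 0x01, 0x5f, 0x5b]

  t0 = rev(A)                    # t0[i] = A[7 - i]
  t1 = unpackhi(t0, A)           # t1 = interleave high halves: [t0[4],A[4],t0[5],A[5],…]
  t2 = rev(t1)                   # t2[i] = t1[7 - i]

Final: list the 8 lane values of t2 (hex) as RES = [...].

t0 = [0x5b, 0x5f, 0x01, 0x88, 0xe8, 0x72, 0xf3, 0xe4]
t1 = [0xe8, 0x88, 0x72, 0x01, 0xf3, 0x5f, 0xe4, 0x5b]
t2 = [0x5b, 0xe4, 0x5f, 0xf3, 0x01, 0x72, 0x88, 0xe8]

RES = [ 0x5b  0xe4  0x5f  0xf3  0x01  0x72  0x88  0xe8 ]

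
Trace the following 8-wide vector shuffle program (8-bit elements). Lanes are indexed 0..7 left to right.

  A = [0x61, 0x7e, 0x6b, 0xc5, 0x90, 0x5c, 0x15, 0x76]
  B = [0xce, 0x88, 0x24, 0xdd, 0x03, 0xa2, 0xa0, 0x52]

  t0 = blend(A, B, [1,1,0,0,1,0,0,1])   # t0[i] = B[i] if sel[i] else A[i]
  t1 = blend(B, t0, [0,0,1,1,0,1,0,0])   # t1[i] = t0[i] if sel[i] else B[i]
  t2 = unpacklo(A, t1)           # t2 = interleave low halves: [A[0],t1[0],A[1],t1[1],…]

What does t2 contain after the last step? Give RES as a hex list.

RES = [ 0x61  0xce  0x7e  0x88  0x6b  0x6b  0xc5  0xc5 ]

t0 = [0xce, 0x88, 0x6b, 0xc5, 0x03, 0x5c, 0x15, 0x52]
t1 = [0xce, 0x88, 0x6b, 0xc5, 0x03, 0x5c, 0xa0, 0x52]
t2 = [0x61, 0xce, 0x7e, 0x88, 0x6b, 0x6b, 0xc5, 0xc5]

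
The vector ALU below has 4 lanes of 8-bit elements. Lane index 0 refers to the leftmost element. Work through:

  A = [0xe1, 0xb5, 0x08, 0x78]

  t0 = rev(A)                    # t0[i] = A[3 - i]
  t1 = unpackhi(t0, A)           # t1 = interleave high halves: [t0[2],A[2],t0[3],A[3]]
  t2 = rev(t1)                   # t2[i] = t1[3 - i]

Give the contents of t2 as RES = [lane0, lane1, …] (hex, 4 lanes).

RES = [ 0x78  0xe1  0x08  0xb5 ]

t0 = [0x78, 0x08, 0xb5, 0xe1]
t1 = [0xb5, 0x08, 0xe1, 0x78]
t2 = [0x78, 0xe1, 0x08, 0xb5]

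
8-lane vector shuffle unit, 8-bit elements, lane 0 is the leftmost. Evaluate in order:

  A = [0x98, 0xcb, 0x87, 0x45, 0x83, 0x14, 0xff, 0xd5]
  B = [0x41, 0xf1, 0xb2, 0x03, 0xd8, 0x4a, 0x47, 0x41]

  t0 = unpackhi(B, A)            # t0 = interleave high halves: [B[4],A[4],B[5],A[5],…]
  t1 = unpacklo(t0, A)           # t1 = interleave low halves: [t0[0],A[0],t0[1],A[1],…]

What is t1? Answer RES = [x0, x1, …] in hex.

RES = [ 0xd8  0x98  0x83  0xcb  0x4a  0x87  0x14  0x45 ]

→ t0 |d8|83|4a|14|47|ff|41|d5|
→ t1 |d8|98|83|cb|4a|87|14|45|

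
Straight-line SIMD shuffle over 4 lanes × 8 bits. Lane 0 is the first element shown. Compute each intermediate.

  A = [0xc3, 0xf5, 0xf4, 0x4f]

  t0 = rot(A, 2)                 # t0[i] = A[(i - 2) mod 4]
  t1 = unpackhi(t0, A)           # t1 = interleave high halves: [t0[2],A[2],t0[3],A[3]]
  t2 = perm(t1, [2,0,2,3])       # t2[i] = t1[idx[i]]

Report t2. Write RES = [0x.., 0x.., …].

t0 = [0xf4, 0x4f, 0xc3, 0xf5]
t1 = [0xc3, 0xf4, 0xf5, 0x4f]
t2 = [0xf5, 0xc3, 0xf5, 0x4f]

RES = [0xf5, 0xc3, 0xf5, 0x4f]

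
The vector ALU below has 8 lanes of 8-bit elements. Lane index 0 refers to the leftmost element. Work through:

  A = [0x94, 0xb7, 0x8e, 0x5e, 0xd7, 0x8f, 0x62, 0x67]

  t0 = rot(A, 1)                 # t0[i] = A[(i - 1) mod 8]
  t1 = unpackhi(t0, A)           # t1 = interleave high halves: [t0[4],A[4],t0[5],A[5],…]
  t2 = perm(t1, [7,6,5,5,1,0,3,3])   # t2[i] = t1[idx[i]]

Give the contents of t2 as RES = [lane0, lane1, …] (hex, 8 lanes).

  t0: 67 94 b7 8e 5e d7 8f 62
  t1: 5e d7 d7 8f 8f 62 62 67
  t2: 67 62 62 62 d7 5e 8f 8f

RES = [ 0x67  0x62  0x62  0x62  0xd7  0x5e  0x8f  0x8f ]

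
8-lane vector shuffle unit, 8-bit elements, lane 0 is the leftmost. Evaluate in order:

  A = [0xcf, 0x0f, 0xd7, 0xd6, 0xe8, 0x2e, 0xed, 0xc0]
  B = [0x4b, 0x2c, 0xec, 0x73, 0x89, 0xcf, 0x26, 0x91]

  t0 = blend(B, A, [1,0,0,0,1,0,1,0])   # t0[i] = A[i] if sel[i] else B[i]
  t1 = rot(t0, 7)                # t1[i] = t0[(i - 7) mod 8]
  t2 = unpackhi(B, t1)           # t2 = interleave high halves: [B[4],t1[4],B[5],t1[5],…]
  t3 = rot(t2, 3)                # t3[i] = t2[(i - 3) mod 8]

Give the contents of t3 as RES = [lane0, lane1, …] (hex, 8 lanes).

RES = [0x91, 0x91, 0xcf, 0x89, 0xcf, 0xcf, 0xed, 0x26]

→ t0 |cf|2c|ec|73|e8|cf|ed|91|
→ t1 |2c|ec|73|e8|cf|ed|91|cf|
→ t2 |89|cf|cf|ed|26|91|91|cf|
→ t3 |91|91|cf|89|cf|cf|ed|26|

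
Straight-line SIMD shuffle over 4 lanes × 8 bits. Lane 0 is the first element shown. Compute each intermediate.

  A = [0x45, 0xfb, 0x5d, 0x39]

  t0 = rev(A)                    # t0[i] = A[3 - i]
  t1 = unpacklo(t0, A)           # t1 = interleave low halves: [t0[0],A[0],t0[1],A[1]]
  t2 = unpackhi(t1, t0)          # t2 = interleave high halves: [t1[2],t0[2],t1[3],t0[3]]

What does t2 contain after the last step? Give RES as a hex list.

RES = [0x5d, 0xfb, 0xfb, 0x45]

→ t0 |39|5d|fb|45|
→ t1 |39|45|5d|fb|
→ t2 |5d|fb|fb|45|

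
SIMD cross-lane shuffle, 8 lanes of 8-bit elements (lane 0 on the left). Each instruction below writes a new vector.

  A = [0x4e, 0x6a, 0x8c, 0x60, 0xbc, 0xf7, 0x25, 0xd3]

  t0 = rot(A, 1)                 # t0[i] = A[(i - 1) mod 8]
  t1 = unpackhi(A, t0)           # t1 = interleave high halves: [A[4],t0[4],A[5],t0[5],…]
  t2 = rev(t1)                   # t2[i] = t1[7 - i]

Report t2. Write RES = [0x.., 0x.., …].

→ t0 |d3|4e|6a|8c|60|bc|f7|25|
→ t1 |bc|60|f7|bc|25|f7|d3|25|
→ t2 |25|d3|f7|25|bc|f7|60|bc|

RES = [0x25, 0xd3, 0xf7, 0x25, 0xbc, 0xf7, 0x60, 0xbc]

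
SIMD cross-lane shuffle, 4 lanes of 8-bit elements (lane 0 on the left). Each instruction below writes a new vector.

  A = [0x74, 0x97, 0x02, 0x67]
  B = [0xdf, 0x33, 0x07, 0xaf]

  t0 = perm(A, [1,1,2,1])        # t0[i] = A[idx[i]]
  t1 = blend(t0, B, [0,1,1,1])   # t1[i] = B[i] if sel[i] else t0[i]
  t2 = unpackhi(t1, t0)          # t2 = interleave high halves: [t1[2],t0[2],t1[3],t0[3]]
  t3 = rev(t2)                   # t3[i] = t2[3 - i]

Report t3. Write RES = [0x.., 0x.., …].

t0 = [0x97, 0x97, 0x02, 0x97]
t1 = [0x97, 0x33, 0x07, 0xaf]
t2 = [0x07, 0x02, 0xaf, 0x97]
t3 = [0x97, 0xaf, 0x02, 0x07]

RES = [ 0x97  0xaf  0x02  0x07 ]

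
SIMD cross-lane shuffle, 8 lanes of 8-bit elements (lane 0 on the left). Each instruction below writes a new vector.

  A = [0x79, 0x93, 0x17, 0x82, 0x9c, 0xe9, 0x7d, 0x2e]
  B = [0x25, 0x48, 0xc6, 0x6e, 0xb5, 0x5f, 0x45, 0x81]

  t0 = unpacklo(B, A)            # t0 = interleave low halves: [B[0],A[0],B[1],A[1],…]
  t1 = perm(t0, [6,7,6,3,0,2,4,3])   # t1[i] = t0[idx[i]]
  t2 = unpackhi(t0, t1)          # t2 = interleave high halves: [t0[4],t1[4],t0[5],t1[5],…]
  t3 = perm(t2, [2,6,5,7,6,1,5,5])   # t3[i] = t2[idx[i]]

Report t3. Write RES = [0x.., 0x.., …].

RES = [ 0x17  0x82  0xc6  0x93  0x82  0x25  0xc6  0xc6 ]

  t0: 25 79 48 93 c6 17 6e 82
  t1: 6e 82 6e 93 25 48 c6 93
  t2: c6 25 17 48 6e c6 82 93
  t3: 17 82 c6 93 82 25 c6 c6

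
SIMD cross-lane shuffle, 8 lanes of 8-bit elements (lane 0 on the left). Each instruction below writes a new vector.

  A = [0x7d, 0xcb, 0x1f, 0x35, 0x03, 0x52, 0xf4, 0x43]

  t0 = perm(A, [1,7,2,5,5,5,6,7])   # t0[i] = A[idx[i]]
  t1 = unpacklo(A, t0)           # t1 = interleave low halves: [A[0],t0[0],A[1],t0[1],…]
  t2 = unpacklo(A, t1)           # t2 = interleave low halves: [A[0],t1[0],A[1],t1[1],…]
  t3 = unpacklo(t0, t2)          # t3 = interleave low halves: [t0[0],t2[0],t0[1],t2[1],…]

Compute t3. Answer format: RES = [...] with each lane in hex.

→ t0 |cb|43|1f|52|52|52|f4|43|
→ t1 |7d|cb|cb|43|1f|1f|35|52|
→ t2 |7d|7d|cb|cb|1f|cb|35|43|
→ t3 |cb|7d|43|7d|1f|cb|52|cb|

RES = [0xcb, 0x7d, 0x43, 0x7d, 0x1f, 0xcb, 0x52, 0xcb]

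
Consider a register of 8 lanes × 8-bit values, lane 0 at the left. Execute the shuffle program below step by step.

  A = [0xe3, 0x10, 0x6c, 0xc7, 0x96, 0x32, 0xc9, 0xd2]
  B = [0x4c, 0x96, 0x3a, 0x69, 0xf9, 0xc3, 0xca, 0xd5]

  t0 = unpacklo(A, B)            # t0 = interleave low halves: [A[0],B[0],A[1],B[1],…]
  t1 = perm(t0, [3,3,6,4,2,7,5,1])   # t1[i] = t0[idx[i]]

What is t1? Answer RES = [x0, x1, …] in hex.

RES = [ 0x96  0x96  0xc7  0x6c  0x10  0x69  0x3a  0x4c ]

t0 = [0xe3, 0x4c, 0x10, 0x96, 0x6c, 0x3a, 0xc7, 0x69]
t1 = [0x96, 0x96, 0xc7, 0x6c, 0x10, 0x69, 0x3a, 0x4c]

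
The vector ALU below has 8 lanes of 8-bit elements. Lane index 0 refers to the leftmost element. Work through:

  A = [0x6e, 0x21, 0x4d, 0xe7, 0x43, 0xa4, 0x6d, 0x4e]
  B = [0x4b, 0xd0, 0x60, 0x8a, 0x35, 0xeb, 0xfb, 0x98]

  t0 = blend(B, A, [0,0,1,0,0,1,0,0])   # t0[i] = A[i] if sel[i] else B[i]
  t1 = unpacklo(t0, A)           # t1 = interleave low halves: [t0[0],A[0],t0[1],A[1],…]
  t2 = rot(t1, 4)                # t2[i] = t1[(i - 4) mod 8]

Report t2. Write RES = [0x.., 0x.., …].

RES = [0x4d, 0x4d, 0x8a, 0xe7, 0x4b, 0x6e, 0xd0, 0x21]

→ t0 |4b|d0|4d|8a|35|a4|fb|98|
→ t1 |4b|6e|d0|21|4d|4d|8a|e7|
→ t2 |4d|4d|8a|e7|4b|6e|d0|21|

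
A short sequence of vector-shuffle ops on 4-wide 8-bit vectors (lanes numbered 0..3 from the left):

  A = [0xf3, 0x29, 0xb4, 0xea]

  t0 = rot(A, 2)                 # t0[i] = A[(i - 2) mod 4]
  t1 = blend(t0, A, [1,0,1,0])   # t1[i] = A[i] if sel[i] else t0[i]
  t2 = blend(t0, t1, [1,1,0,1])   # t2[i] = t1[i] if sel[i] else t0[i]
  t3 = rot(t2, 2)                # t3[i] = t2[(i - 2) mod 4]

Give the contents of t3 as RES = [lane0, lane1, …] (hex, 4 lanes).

RES = [0xf3, 0x29, 0xf3, 0xea]

t0 = [0xb4, 0xea, 0xf3, 0x29]
t1 = [0xf3, 0xea, 0xb4, 0x29]
t2 = [0xf3, 0xea, 0xf3, 0x29]
t3 = [0xf3, 0x29, 0xf3, 0xea]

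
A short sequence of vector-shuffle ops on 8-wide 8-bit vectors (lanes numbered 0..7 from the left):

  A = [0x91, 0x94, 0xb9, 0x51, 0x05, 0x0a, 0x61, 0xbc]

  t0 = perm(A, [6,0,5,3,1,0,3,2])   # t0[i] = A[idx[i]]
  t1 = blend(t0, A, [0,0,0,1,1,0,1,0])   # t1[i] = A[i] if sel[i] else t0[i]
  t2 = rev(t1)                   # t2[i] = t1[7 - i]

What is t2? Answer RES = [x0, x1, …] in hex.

RES = [0xb9, 0x61, 0x91, 0x05, 0x51, 0x0a, 0x91, 0x61]

→ t0 |61|91|0a|51|94|91|51|b9|
→ t1 |61|91|0a|51|05|91|61|b9|
→ t2 |b9|61|91|05|51|0a|91|61|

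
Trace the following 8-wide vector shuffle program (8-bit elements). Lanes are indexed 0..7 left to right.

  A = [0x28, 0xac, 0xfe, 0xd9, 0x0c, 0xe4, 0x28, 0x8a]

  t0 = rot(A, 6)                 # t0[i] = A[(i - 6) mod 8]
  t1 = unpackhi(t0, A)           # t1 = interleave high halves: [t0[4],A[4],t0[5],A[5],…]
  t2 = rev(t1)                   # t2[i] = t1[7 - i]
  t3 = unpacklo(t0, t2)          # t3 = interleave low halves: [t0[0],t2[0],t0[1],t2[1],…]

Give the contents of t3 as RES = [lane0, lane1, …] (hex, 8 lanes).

RES = [0xfe, 0x8a, 0xd9, 0xac, 0x0c, 0x28, 0xe4, 0x28]

  t0: fe d9 0c e4 28 8a 28 ac
  t1: 28 0c 8a e4 28 28 ac 8a
  t2: 8a ac 28 28 e4 8a 0c 28
  t3: fe 8a d9 ac 0c 28 e4 28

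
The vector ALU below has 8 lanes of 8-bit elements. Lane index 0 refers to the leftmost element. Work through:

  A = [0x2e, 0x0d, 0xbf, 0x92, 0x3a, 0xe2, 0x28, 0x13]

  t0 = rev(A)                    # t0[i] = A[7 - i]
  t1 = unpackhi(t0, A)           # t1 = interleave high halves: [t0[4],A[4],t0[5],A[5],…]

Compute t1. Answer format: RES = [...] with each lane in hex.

t0 = [0x13, 0x28, 0xe2, 0x3a, 0x92, 0xbf, 0x0d, 0x2e]
t1 = [0x92, 0x3a, 0xbf, 0xe2, 0x0d, 0x28, 0x2e, 0x13]

RES = [0x92, 0x3a, 0xbf, 0xe2, 0x0d, 0x28, 0x2e, 0x13]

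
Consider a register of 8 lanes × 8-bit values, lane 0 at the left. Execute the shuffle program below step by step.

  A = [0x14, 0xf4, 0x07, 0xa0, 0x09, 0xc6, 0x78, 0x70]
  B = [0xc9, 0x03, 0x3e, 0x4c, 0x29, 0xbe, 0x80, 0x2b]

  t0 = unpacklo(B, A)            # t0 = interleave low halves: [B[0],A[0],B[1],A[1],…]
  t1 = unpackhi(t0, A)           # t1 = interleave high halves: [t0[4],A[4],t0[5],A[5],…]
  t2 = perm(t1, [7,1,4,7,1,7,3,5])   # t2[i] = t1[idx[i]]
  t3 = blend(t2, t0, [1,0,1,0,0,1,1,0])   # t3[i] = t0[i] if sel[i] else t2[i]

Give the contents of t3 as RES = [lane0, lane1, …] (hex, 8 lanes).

  t0: c9 14 03 f4 3e 07 4c a0
  t1: 3e 09 07 c6 4c 78 a0 70
  t2: 70 09 4c 70 09 70 c6 78
  t3: c9 09 03 70 09 07 4c 78

RES = [ 0xc9  0x09  0x03  0x70  0x09  0x07  0x4c  0x78 ]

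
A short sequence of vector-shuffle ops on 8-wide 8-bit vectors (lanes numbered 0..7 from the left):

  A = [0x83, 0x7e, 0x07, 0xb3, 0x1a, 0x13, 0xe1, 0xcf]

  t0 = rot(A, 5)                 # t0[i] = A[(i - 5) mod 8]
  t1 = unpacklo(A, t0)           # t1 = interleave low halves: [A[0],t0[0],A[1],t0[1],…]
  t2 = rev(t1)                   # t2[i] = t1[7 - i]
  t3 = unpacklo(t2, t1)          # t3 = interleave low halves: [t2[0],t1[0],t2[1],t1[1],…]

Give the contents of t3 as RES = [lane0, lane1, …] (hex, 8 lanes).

→ t0 |b3|1a|13|e1|cf|83|7e|07|
→ t1 |83|b3|7e|1a|07|13|b3|e1|
→ t2 |e1|b3|13|07|1a|7e|b3|83|
→ t3 |e1|83|b3|b3|13|7e|07|1a|

RES = [ 0xe1  0x83  0xb3  0xb3  0x13  0x7e  0x07  0x1a ]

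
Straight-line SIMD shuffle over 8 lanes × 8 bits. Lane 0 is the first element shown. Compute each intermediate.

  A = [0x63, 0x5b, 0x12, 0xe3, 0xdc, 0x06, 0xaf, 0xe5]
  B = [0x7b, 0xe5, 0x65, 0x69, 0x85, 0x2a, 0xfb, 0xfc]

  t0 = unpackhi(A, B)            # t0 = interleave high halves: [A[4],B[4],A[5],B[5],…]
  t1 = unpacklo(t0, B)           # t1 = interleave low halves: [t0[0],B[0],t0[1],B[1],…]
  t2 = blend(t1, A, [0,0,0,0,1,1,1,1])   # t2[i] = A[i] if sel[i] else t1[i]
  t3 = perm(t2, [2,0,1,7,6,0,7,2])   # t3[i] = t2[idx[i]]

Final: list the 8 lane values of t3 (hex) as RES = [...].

RES = [ 0x85  0xdc  0x7b  0xe5  0xaf  0xdc  0xe5  0x85 ]

  t0: dc 85 06 2a af fb e5 fc
  t1: dc 7b 85 e5 06 65 2a 69
  t2: dc 7b 85 e5 dc 06 af e5
  t3: 85 dc 7b e5 af dc e5 85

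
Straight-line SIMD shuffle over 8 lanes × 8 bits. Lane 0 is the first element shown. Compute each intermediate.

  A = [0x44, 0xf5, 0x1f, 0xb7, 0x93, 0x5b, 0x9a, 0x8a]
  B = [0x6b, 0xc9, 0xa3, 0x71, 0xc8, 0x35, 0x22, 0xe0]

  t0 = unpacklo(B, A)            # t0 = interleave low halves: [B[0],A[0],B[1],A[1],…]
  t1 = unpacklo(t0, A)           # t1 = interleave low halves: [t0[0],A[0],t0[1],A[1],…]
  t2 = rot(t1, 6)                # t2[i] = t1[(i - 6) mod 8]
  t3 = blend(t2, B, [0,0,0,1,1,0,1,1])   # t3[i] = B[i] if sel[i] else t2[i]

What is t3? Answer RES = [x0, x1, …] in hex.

t0 = [0x6b, 0x44, 0xc9, 0xf5, 0xa3, 0x1f, 0x71, 0xb7]
t1 = [0x6b, 0x44, 0x44, 0xf5, 0xc9, 0x1f, 0xf5, 0xb7]
t2 = [0x44, 0xf5, 0xc9, 0x1f, 0xf5, 0xb7, 0x6b, 0x44]
t3 = [0x44, 0xf5, 0xc9, 0x71, 0xc8, 0xb7, 0x22, 0xe0]

RES = [0x44, 0xf5, 0xc9, 0x71, 0xc8, 0xb7, 0x22, 0xe0]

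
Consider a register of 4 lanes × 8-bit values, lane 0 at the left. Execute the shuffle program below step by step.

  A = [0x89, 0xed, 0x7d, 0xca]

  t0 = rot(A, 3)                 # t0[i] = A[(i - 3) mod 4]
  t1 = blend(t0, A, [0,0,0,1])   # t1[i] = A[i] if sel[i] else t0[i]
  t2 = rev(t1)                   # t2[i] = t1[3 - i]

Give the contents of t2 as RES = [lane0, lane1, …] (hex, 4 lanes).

→ t0 |ed|7d|ca|89|
→ t1 |ed|7d|ca|ca|
→ t2 |ca|ca|7d|ed|

RES = [0xca, 0xca, 0x7d, 0xed]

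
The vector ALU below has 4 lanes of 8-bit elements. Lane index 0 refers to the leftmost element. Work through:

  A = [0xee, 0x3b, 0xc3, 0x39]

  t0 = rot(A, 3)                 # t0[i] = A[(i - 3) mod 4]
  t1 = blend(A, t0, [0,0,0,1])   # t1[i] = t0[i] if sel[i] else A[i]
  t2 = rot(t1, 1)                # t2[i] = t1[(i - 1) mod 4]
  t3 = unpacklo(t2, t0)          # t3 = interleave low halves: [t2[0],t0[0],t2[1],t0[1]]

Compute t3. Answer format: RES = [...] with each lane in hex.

RES = [0xee, 0x3b, 0xee, 0xc3]

t0 = [0x3b, 0xc3, 0x39, 0xee]
t1 = [0xee, 0x3b, 0xc3, 0xee]
t2 = [0xee, 0xee, 0x3b, 0xc3]
t3 = [0xee, 0x3b, 0xee, 0xc3]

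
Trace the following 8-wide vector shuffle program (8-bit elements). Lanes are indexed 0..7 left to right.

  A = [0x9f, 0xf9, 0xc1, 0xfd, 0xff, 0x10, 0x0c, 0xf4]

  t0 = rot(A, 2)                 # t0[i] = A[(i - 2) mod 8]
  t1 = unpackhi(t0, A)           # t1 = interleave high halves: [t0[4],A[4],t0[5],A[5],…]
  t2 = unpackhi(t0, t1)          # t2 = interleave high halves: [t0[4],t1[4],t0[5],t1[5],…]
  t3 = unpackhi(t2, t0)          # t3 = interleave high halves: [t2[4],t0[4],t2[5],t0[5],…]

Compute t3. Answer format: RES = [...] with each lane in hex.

  t0: 0c f4 9f f9 c1 fd ff 10
  t1: c1 ff fd 10 ff 0c 10 f4
  t2: c1 ff fd 0c ff 10 10 f4
  t3: ff c1 10 fd 10 ff f4 10

RES = [0xff, 0xc1, 0x10, 0xfd, 0x10, 0xff, 0xf4, 0x10]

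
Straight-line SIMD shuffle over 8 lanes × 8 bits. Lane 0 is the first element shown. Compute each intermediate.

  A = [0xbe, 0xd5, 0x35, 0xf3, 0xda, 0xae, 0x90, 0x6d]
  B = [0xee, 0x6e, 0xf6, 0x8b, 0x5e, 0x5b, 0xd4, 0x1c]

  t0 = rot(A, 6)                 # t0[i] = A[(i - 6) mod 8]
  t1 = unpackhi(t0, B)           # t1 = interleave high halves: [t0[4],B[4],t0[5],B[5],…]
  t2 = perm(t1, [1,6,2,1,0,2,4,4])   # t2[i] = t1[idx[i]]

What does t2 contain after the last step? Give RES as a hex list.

→ t0 |35|f3|da|ae|90|6d|be|d5|
→ t1 |90|5e|6d|5b|be|d4|d5|1c|
→ t2 |5e|d5|6d|5e|90|6d|be|be|

RES = [ 0x5e  0xd5  0x6d  0x5e  0x90  0x6d  0xbe  0xbe ]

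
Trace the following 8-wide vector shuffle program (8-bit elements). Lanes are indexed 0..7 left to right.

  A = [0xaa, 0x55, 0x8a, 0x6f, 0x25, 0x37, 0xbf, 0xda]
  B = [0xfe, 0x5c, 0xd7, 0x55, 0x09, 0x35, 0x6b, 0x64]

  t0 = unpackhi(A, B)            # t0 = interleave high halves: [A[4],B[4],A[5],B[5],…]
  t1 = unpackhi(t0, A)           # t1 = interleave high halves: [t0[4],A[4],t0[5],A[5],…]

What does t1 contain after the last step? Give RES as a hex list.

  t0: 25 09 37 35 bf 6b da 64
  t1: bf 25 6b 37 da bf 64 da

RES = [ 0xbf  0x25  0x6b  0x37  0xda  0xbf  0x64  0xda ]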